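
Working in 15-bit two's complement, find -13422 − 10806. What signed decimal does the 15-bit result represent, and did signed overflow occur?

-13422 → 100101110010010
10806 → 010101000110110
Subtract via negate-and-add: invert 010101000110110 + 1 = 101010111001010 (i.e. -10806).
  100101110010010
+ 101010111001010
= 010000101011100  (discard carry-out 1)
Result 010000101011100: MSB = 0 → value 8540.
Both addends (after negating the subtrahend) are negative but the stored result is non-negative: signed overflow. The true value -13422 − 10806 = -24228 lies outside [-16384, 16383].

8540; overflow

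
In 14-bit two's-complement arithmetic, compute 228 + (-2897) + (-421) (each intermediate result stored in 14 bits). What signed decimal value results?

-3090

228 + (-2897) = -2669 (11010110010011)
-2669 + (-421) = -3090 (11001111101110)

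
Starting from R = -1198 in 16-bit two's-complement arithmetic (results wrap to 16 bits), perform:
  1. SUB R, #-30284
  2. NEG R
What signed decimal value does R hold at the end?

-29086

Start: R = -1198 = 1111101101010010.
R = -1198 − (-30284) = 29086 = 0111000110011110
R = −(29086) = -29086 = 1000111001100010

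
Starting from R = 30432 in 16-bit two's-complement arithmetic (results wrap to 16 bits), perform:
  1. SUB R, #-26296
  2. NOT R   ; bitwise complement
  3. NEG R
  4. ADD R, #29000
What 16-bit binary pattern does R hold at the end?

Start: R = 30432 = 0111011011100000.
R = 30432 − (-26296) = 56728; wraps to -8808 = 1101110110011000
R = NOT 1101110110011000 = 0010001001100111 = 8807
R = −(8807) = -8807 = 1101110110011001
R = -8807 + 29000 = 20193 = 0100111011100001

0100111011100001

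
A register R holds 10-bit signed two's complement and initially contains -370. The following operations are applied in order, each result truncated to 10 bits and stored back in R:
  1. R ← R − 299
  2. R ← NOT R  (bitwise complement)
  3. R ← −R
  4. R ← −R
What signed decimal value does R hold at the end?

-356

Start: R = -370 = 1010001110.
R = -370 − 299 = -669; wraps to 355 = 0101100011
R = NOT 0101100011 = 1010011100 = -356
R = −(-356) = 356 = 0101100100
R = −(356) = -356 = 1010011100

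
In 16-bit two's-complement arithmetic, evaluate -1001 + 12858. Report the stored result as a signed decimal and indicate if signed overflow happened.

11857; no overflow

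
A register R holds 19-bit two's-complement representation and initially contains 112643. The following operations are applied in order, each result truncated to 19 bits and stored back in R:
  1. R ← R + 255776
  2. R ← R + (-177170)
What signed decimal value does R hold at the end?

Start: R = 112643 = 0011011100000000011.
R = 112643 + 255776 = 368419; wraps to -155869 = 1011001111100100011
R = -155869 + (-177170) = -333039; wraps to 191249 = 0101110101100010001

191249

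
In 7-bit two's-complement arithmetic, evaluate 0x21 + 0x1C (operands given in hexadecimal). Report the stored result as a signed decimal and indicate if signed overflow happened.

61; no overflow

0x21 = 0100001 = 33 (signed)
0x1C = 0011100 = 28 (signed)
  0100001
+ 0011100
= 0111101
Result 0111101: MSB = 0 → value 61.
Both addends are non-negative and so is the stored result: no signed overflow.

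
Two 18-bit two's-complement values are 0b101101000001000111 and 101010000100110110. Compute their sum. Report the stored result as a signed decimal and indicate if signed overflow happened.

94589; overflow

0b101101000001000111 → 101101000001000111 = -77753 (signed)
101010000100110110 = -89802 (signed)
  101101000001000111
+ 101010000100110110
= 010111000101111101  (discard carry-out 1)
Result 010111000101111101: MSB = 0 → value 94589.
Both addends are negative but the stored result is non-negative: signed overflow. The true value -77753 + (-89802) = -167555 lies outside [-131072, 131071].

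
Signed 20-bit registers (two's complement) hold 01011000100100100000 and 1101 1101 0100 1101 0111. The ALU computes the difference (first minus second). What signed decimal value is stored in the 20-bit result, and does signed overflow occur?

01011000100100100000 = 362784 (signed)
1101 1101 0100 1101 0111 → 11011101010011010111 = -142121 (signed)
Subtract via negate-and-add: invert 11011101010011010111 + 1 = 00100010101100101001 (i.e. 142121).
  01011000100100100000
+ 00100010101100101001
= 01111011010001001001
Result 01111011010001001001: MSB = 0 → value 504905.
Both addends (after negating the subtrahend) are non-negative and so is the stored result: no signed overflow.

504905; no overflow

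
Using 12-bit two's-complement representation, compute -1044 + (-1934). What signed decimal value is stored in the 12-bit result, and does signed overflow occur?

1118; overflow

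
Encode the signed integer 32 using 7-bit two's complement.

0100000

32 is non-negative, so write it directly in 7 bits: 0100000.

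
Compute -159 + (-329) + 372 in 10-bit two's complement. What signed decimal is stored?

-159 + (-329) = -488 (1000011000)
-488 + 372 = -116 (1110001100)

-116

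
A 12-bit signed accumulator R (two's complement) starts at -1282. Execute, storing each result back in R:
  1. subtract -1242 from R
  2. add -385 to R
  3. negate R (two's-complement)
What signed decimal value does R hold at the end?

Start: R = -1282 = 101011111110.
R = -1282 − (-1242) = -40 = 111111011000
R = -40 + (-385) = -425 = 111001010111
R = −(-425) = 425 = 000110101001

425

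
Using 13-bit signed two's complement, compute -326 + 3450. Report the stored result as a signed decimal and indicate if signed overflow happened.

3124; no overflow

-326 → 1111010111010
3450 → 0110101111010
  1111010111010
+ 0110101111010
= 0110000110100  (discard carry-out 1)
Result 0110000110100: MSB = 0 → value 3124.
Addends have opposite signs, so signed overflow cannot occur.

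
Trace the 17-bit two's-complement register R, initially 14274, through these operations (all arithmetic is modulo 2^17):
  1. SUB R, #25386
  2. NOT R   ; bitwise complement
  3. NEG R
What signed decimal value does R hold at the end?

-11111

Start: R = 14274 = 00011011111000010.
R = 14274 − 25386 = -11112 = 11101010010011000
R = NOT 11101010010011000 = 00010101101100111 = 11111
R = −(11111) = -11111 = 11101010010011001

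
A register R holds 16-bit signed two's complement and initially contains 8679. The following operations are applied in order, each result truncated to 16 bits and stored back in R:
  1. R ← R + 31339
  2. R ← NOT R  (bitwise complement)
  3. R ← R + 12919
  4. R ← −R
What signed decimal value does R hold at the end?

27100

Start: R = 8679 = 0010000111100111.
R = 8679 + 31339 = 40018; wraps to -25518 = 1001110001010010
R = NOT 1001110001010010 = 0110001110101101 = 25517
R = 25517 + 12919 = 38436; wraps to -27100 = 1001011000100100
R = −(-27100) = 27100 = 0110100111011100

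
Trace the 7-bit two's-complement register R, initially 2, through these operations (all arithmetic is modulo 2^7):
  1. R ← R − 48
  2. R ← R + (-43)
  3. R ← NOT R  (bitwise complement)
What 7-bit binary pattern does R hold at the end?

Start: R = 2 = 0000010.
R = 2 − 48 = -46 = 1010010
R = -46 + (-43) = -89; wraps to 39 = 0100111
R = NOT 0100111 = 1011000 = -40

1011000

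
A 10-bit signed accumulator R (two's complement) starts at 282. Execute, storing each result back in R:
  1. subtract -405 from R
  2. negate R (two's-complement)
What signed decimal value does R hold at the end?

Start: R = 282 = 0100011010.
R = 282 − (-405) = 687; wraps to -337 = 1010101111
R = −(-337) = 337 = 0101010001

337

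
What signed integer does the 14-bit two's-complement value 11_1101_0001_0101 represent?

-747

MSB is 1, so the value is negative.
Invert: 00001011101010. Add 1: 00001011101011 = 747. So the value is −747.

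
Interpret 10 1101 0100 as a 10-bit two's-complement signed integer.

-300

MSB is 1, so the value is negative.
Invert: 0100101011. Add 1: 0100101100 = 300. So the value is −300.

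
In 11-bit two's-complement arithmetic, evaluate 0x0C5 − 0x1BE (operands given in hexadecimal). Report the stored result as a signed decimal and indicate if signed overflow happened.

-249; no overflow

0x0C5 = 00011000101 = 197 (signed)
0x1BE = 00110111110 = 446 (signed)
Subtract via negate-and-add: invert 00110111110 + 1 = 11001000010 (i.e. -446).
  00011000101
+ 11001000010
= 11100000111
Result 11100000111: MSB = 1 → 1799 − 2048 = -249.
Addends (after negating the subtrahend) have opposite signs, so signed overflow cannot occur.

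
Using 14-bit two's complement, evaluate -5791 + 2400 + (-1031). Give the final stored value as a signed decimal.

-4422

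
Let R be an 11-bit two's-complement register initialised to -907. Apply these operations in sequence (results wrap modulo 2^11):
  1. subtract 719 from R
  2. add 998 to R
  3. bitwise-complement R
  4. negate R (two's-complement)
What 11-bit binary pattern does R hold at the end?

10110001101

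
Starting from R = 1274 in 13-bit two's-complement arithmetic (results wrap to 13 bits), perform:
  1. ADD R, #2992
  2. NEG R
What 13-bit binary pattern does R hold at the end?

Start: R = 1274 = 0010011111010.
R = 1274 + 2992 = 4266; wraps to -3926 = 1000010101010
R = −(-3926) = 3926 = 0111101010110

0111101010110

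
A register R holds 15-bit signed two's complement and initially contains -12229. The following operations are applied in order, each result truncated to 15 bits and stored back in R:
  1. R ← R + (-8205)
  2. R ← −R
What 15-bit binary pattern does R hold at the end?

100111111010010

Start: R = -12229 = 101000000111011.
R = -12229 + (-8205) = -20434; wraps to 12334 = 011000000101110
R = −(12334) = -12334 = 100111111010010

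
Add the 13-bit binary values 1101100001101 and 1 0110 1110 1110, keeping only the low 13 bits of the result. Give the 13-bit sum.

1000111111011

  1101100001101
+ 1011011101110
= 1000111111011  (discard carry-out 1)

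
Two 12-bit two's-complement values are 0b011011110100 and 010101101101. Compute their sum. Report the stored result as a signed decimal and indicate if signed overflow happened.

-927; overflow

0b011011110100 → 011011110100 = 1780 (signed)
010101101101 = 1389 (signed)
  011011110100
+ 010101101101
= 110001100001
Result 110001100001: MSB = 1 → 3169 − 4096 = -927.
Both addends are non-negative but the stored result is negative: signed overflow. The true value 1780 + 1389 = 3169 lies outside [-2048, 2047].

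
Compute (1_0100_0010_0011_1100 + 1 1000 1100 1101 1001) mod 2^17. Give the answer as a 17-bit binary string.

  10100001000111100
+ 11000110011011001
= 01100111100010101  (discard carry-out 1)

01100111100010101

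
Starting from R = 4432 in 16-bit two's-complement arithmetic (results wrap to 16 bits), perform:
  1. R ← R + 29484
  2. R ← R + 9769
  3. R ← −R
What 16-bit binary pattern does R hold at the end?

Start: R = 4432 = 0001000101010000.
R = 4432 + 29484 = 33916; wraps to -31620 = 1000010001111100
R = -31620 + 9769 = -21851 = 1010101010100101
R = −(-21851) = 21851 = 0101010101011011

0101010101011011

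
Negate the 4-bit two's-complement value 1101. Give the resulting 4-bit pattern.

0011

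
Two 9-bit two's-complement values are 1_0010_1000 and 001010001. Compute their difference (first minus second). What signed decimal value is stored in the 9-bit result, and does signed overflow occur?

215; overflow

1_0010_1000 → 100101000 = -216 (signed)
001010001 = 81 (signed)
Subtract via negate-and-add: invert 001010001 + 1 = 110101111 (i.e. -81).
  100101000
+ 110101111
= 011010111  (discard carry-out 1)
Result 011010111: MSB = 0 → value 215.
Both addends (after negating the subtrahend) are negative but the stored result is non-negative: signed overflow. The true value -216 − 81 = -297 lies outside [-256, 255].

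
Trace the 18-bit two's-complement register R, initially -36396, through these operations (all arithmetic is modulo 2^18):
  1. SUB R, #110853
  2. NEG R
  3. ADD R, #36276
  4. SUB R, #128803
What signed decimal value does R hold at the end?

54722

Start: R = -36396 = 110111000111010100.
R = -36396 − 110853 = -147249; wraps to 114895 = 011100000011001111
R = −(114895) = -114895 = 100011111100110001
R = -114895 + 36276 = -78619 = 101100110011100101
R = -78619 − 128803 = -207422; wraps to 54722 = 001101010111000010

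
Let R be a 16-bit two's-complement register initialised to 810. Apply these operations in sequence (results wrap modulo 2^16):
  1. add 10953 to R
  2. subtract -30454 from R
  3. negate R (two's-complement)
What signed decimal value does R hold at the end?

23319

Start: R = 810 = 0000001100101010.
R = 810 + 10953 = 11763 = 0010110111110011
R = 11763 − (-30454) = 42217; wraps to -23319 = 1010010011101001
R = −(-23319) = 23319 = 0101101100010111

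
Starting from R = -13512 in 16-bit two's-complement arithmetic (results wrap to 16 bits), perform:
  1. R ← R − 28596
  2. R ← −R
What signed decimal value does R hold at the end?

Start: R = -13512 = 1100101100111000.
R = -13512 − 28596 = -42108; wraps to 23428 = 0101101110000100
R = −(23428) = -23428 = 1010010001111100

-23428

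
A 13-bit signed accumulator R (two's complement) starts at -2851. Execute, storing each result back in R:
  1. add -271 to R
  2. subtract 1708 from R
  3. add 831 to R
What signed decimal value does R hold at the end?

Start: R = -2851 = 1010011011101.
R = -2851 + (-271) = -3122 = 1001111001110
R = -3122 − 1708 = -4830; wraps to 3362 = 0110100100010
R = 3362 + 831 = 4193; wraps to -3999 = 1000001100001

-3999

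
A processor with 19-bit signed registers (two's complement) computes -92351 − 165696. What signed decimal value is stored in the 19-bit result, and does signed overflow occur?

-258047; no overflow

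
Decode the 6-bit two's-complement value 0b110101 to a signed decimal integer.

MSB is 1, so the value is negative.
Invert: 001010. Add 1: 001011 = 11. So the value is −11.

-11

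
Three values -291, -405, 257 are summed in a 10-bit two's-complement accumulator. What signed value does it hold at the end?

-439

-291 + (-405) = -696 → wraps to 328 (0101001000)
328 + 257 = 585 → wraps to -439 (1001001001)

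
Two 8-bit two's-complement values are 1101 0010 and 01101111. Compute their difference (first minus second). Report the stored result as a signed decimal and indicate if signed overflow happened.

1101 0010 → 11010010 = -46 (signed)
01101111 = 111 (signed)
Subtract via negate-and-add: invert 01101111 + 1 = 10010001 (i.e. -111).
  11010010
+ 10010001
= 01100011  (discard carry-out 1)
Result 01100011: MSB = 0 → value 99.
Both addends (after negating the subtrahend) are negative but the stored result is non-negative: signed overflow. The true value -46 − 111 = -157 lies outside [-128, 127].

99; overflow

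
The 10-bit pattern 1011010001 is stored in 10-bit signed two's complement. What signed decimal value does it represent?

-303

MSB is 1, so the value is negative.
Invert: 0100101110. Add 1: 0100101111 = 303. So the value is −303.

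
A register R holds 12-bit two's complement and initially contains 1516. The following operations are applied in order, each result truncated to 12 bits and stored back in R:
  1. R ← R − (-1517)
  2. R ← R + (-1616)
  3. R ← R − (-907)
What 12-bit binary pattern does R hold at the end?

Start: R = 1516 = 010111101100.
R = 1516 − (-1517) = 3033; wraps to -1063 = 101111011001
R = -1063 + (-1616) = -2679; wraps to 1417 = 010110001001
R = 1417 − (-907) = 2324; wraps to -1772 = 100100010100

100100010100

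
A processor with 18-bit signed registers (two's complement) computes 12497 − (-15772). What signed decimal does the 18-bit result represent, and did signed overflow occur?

12497 → 000011000011010001
-15772 → 111100001001100100
Subtract via negate-and-add: invert 111100001001100100 + 1 = 000011110110011100 (i.e. 15772).
  000011000011010001
+ 000011110110011100
= 000110111001101101
Result 000110111001101101: MSB = 0 → value 28269.
Both addends (after negating the subtrahend) are non-negative and so is the stored result: no signed overflow.

28269; no overflow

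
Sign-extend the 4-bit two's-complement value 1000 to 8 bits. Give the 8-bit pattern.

MSB of 1000 is 1; replicate it into the new high bits.
1111|1000 → 11111000 (still -8).

11111000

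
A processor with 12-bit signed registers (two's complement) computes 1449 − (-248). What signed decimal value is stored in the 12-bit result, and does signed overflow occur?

1697; no overflow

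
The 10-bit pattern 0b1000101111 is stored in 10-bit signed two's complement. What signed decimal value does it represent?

MSB is 1, so the value is negative.
Unsigned reading: 559. Subtract 2^10 = 1024: 559 − 1024 = -465.

-465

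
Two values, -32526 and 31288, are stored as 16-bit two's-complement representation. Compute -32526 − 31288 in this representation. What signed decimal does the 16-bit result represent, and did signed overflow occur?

1722; overflow

-32526 → 1000000011110010
31288 → 0111101000111000
Subtract via negate-and-add: invert 0111101000111000 + 1 = 1000010111001000 (i.e. -31288).
  1000000011110010
+ 1000010111001000
= 0000011010111010  (discard carry-out 1)
Result 0000011010111010: MSB = 0 → value 1722.
Both addends (after negating the subtrahend) are negative but the stored result is non-negative: signed overflow. The true value -32526 − 31288 = -63814 lies outside [-32768, 32767].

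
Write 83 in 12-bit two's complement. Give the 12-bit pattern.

000001010011

83 is non-negative, so write it directly in 12 bits: 000001010011.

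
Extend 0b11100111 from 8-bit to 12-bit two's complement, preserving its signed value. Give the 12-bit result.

MSB of 11100111 is 1; replicate it into the new high bits.
1111|11100111 → 111111100111 (still -25).

111111100111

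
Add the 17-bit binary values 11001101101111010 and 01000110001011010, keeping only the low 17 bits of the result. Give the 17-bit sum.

00010011111010100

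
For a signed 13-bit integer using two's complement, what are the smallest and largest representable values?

Minimum: −2^12 = -4096.
Maximum: 2^12 − 1 = 4095.

min = -4096, max = 4095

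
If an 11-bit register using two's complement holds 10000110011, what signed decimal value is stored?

-973

MSB is 1, so the value is negative.
Invert: 01111001100. Add 1: 01111001101 = 973. So the value is −973.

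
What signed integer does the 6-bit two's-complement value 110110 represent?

-10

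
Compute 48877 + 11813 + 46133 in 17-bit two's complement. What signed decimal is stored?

-24249

48877 + 11813 = 60690 (01110110100010010)
60690 + 46133 = 106823 → wraps to -24249 (11010000101000111)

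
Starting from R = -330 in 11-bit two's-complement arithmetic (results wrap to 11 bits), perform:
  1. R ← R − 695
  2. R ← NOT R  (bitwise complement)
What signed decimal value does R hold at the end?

-1024

Start: R = -330 = 11010110110.
R = -330 − 695 = -1025; wraps to 1023 = 01111111111
R = NOT 01111111111 = 10000000000 = -1024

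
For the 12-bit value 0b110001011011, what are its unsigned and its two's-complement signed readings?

unsigned = 3163, signed = -933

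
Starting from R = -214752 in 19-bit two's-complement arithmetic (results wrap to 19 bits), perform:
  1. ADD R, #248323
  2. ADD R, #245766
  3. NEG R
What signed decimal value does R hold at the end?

Start: R = -214752 = 1001011100100100000.
R = -214752 + 248323 = 33571 = 0001000001100100011
R = 33571 + 245766 = 279337; wraps to -244951 = 1000100001100101001
R = −(-244951) = 244951 = 0111011110011010111

244951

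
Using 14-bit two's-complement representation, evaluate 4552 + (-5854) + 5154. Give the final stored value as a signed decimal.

4552 + (-5854) = -1302 (11101011101010)
-1302 + 5154 = 3852 (00111100001100)

3852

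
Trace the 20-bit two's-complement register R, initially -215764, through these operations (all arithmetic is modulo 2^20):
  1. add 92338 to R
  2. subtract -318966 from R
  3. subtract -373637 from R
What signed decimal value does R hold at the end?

-479399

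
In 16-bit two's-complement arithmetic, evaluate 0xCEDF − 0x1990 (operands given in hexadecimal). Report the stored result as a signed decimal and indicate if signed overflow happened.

-19121; no overflow

0xCEDF = 1100111011011111 = -12577 (signed)
0x1990 = 0001100110010000 = 6544 (signed)
Subtract via negate-and-add: invert 0001100110010000 + 1 = 1110011001110000 (i.e. -6544).
  1100111011011111
+ 1110011001110000
= 1011010101001111  (discard carry-out 1)
Result 1011010101001111: MSB = 1 → 46415 − 65536 = -19121.
Both addends (after negating the subtrahend) are negative and so is the stored result: no signed overflow.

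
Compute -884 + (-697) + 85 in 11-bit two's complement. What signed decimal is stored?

552

-884 + (-697) = -1581 → wraps to 467 (00111010011)
467 + 85 = 552 (01000101000)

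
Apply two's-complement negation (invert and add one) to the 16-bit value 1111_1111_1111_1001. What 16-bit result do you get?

Invert: 0000000000000110. Add 1: 0000000000000111.
Check: 1111111111111001 = -7, 0000000000000111 = 7.

0000000000000111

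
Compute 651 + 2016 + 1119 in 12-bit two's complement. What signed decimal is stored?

651 + 2016 = 2667 → wraps to -1429 (101001101011)
-1429 + 1119 = -310 (111011001010)

-310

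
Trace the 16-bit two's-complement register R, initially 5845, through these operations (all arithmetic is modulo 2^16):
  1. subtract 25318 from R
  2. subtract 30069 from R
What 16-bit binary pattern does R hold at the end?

0011111001111010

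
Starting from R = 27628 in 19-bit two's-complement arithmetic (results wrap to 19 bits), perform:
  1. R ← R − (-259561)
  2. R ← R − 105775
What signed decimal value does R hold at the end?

181414

Start: R = 27628 = 0000110101111101100.
R = 27628 − (-259561) = 287189; wraps to -237099 = 1000110000111010101
R = -237099 − 105775 = -342874; wraps to 181414 = 0101100010010100110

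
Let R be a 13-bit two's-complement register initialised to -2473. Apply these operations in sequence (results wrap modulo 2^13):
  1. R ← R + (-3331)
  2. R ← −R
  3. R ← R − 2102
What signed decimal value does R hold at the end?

Start: R = -2473 = 1011001010111.
R = -2473 + (-3331) = -5804; wraps to 2388 = 0100101010100
R = −(2388) = -2388 = 1011010101100
R = -2388 − 2102 = -4490; wraps to 3702 = 0111001110110

3702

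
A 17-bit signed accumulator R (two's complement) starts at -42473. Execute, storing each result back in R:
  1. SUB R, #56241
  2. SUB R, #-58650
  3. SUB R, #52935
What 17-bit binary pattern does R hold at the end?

Start: R = -42473 = 10101101000010111.
R = -42473 − 56241 = -98714; wraps to 32358 = 00111111001100110
R = 32358 − (-58650) = 91008; wraps to -40064 = 10110001110000000
R = -40064 − 52935 = -92999; wraps to 38073 = 01001010010111001

01001010010111001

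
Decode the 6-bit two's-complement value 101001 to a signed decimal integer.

-23

MSB is 1, so the value is negative.
Unsigned reading: 41. Subtract 2^6 = 64: 41 − 64 = -23.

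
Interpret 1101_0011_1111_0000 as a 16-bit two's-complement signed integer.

-11280

MSB is 1, so the value is negative.
Unsigned reading: 54256. Subtract 2^16 = 65536: 54256 − 65536 = -11280.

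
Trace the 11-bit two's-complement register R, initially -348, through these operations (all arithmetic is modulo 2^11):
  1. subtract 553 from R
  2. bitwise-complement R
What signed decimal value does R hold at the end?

Start: R = -348 = 11010100100.
R = -348 − 553 = -901 = 10001111011
R = NOT 10001111011 = 01110000100 = 900

900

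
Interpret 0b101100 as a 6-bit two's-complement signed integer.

MSB is 1, so the value is negative.
Unsigned reading: 44. Subtract 2^6 = 64: 44 − 64 = -20.

-20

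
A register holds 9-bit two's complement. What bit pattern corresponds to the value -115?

|-115| = 115 = 001110011 in 9 bits.
Invert the bits: 110001100. Add 1: 110001101.
Check: 110001101 reads as 397 − 512 = -115.

110001101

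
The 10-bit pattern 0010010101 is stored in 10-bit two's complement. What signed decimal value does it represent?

149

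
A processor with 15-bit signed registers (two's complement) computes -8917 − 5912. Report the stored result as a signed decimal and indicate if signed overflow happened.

-8917 → 101110100101011
5912 → 001011100011000
Subtract via negate-and-add: invert 001011100011000 + 1 = 110100011101000 (i.e. -5912).
  101110100101011
+ 110100011101000
= 100011000010011  (discard carry-out 1)
Result 100011000010011: MSB = 1 → 17939 − 32768 = -14829.
Both addends (after negating the subtrahend) are negative and so is the stored result: no signed overflow.

-14829; no overflow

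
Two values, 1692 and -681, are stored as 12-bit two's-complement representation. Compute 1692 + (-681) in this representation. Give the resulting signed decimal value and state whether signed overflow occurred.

1011; no overflow

1692 → 011010011100
-681 → 110101010111
  011010011100
+ 110101010111
= 001111110011  (discard carry-out 1)
Result 001111110011: MSB = 0 → value 1011.
Addends have opposite signs, so signed overflow cannot occur.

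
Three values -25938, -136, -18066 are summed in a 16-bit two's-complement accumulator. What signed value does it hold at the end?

21396

-25938 + (-136) = -26074 (1001101000100110)
-26074 + (-18066) = -44140 → wraps to 21396 (0101001110010100)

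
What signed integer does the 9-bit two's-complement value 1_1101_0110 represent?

-42

MSB is 1, so the value is negative.
Invert: 000101001. Add 1: 000101010 = 42. So the value is −42.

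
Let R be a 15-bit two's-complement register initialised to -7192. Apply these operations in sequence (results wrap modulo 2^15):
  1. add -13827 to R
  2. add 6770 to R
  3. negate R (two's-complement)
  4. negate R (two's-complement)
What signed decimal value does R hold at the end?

Start: R = -7192 = 110001111101000.
R = -7192 + (-13827) = -21019; wraps to 11749 = 010110111100101
R = 11749 + 6770 = 18519; wraps to -14249 = 100100001010111
R = −(-14249) = 14249 = 011011110101001
R = −(14249) = -14249 = 100100001010111

-14249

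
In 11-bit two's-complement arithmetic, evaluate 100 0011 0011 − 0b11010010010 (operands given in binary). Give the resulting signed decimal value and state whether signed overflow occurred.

100 0011 0011 → 10000110011 = -973 (signed)
0b11010010010 → 11010010010 = -366 (signed)
Subtract via negate-and-add: invert 11010010010 + 1 = 00101101110 (i.e. 366).
  10000110011
+ 00101101110
= 10110100001
Result 10110100001: MSB = 1 → 1441 − 2048 = -607.
Addends (after negating the subtrahend) have opposite signs, so signed overflow cannot occur.

-607; no overflow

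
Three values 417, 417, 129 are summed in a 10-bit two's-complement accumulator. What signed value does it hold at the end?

417 + 417 = 834 → wraps to -190 (1101000010)
-190 + 129 = -61 (1111000011)

-61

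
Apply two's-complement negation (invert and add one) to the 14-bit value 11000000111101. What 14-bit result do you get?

00111111000011

Invert: 00111111000010. Add 1: 00111111000011.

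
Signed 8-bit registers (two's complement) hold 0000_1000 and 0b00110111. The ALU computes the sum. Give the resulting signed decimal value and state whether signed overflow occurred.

0000_1000 → 00001000 = 8 (signed)
0b00110111 → 00110111 = 55 (signed)
  00001000
+ 00110111
= 00111111
Result 00111111: MSB = 0 → value 63.
Both addends are non-negative and so is the stored result: no signed overflow.

63; no overflow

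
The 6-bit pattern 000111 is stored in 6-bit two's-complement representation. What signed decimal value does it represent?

7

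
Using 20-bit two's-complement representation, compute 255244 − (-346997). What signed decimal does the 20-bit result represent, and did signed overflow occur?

-446335; overflow

255244 → 00111110010100001100
-346997 → 10101011010010001011
Subtract via negate-and-add: invert 10101011010010001011 + 1 = 01010100101101110101 (i.e. 346997).
  00111110010100001100
+ 01010100101101110101
= 10010011000010000001
Result 10010011000010000001: MSB = 1 → 602241 − 1048576 = -446335.
Both addends (after negating the subtrahend) are non-negative but the stored result is negative: signed overflow. The true value 255244 − (-346997) = 602241 lies outside [-524288, 524287].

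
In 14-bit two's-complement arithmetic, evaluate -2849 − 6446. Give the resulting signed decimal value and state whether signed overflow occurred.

-2849 → 11010011011111
6446 → 01100100101110
Subtract via negate-and-add: invert 01100100101110 + 1 = 10011011010010 (i.e. -6446).
  11010011011111
+ 10011011010010
= 01101110110001  (discard carry-out 1)
Result 01101110110001: MSB = 0 → value 7089.
Both addends (after negating the subtrahend) are negative but the stored result is non-negative: signed overflow. The true value -2849 − 6446 = -9295 lies outside [-8192, 8191].

7089; overflow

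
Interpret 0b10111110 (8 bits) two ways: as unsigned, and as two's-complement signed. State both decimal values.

unsigned = 190, signed = -66

Unsigned: 10111110 = 190.
Signed: MSB=1 → 190 − 256 = -66.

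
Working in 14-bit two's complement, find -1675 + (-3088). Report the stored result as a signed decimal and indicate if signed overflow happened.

-4763; no overflow

-1675 → 11100101110101
-3088 → 11001111110000
  11100101110101
+ 11001111110000
= 10110101100101  (discard carry-out 1)
Result 10110101100101: MSB = 1 → 11621 − 16384 = -4763.
Both addends are negative and so is the stored result: no signed overflow.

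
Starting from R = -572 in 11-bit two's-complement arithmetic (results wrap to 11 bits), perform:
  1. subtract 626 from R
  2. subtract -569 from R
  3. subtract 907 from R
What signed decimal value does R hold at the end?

512

Start: R = -572 = 10111000100.
R = -572 − 626 = -1198; wraps to 850 = 01101010010
R = 850 − (-569) = 1419; wraps to -629 = 10110001011
R = -629 − 907 = -1536; wraps to 512 = 01000000000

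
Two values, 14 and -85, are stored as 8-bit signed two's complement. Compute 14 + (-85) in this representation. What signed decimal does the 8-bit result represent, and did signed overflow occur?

-71; no overflow

14 → 00001110
-85 → 10101011
  00001110
+ 10101011
= 10111001
Result 10111001: MSB = 1 → 185 − 256 = -71.
Addends have opposite signs, so signed overflow cannot occur.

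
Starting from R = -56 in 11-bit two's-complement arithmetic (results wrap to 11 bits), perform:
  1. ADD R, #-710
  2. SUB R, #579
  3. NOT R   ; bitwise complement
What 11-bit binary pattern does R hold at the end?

Start: R = -56 = 11111001000.
R = -56 + (-710) = -766 = 10100000010
R = -766 − 579 = -1345; wraps to 703 = 01010111111
R = NOT 01010111111 = 10101000000 = -704

10101000000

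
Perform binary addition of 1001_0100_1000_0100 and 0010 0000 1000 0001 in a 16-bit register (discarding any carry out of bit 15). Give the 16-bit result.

1011010100000101

  1001010010000100
+ 0010000010000001
= 1011010100000101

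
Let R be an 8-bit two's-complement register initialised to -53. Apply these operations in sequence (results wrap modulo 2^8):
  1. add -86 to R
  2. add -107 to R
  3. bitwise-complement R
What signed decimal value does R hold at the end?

-11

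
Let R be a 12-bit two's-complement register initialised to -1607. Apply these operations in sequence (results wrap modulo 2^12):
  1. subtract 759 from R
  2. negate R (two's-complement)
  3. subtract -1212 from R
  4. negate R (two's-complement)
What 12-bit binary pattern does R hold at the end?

001000000110

Start: R = -1607 = 100110111001.
R = -1607 − 759 = -2366; wraps to 1730 = 011011000010
R = −(1730) = -1730 = 100100111110
R = -1730 − (-1212) = -518 = 110111111010
R = −(-518) = 518 = 001000000110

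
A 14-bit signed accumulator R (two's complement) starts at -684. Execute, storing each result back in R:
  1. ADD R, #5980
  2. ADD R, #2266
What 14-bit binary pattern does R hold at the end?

01110110001010

Start: R = -684 = 11110101010100.
R = -684 + 5980 = 5296 = 01010010110000
R = 5296 + 2266 = 7562 = 01110110001010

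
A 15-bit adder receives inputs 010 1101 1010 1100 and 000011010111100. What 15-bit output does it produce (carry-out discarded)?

011010001101000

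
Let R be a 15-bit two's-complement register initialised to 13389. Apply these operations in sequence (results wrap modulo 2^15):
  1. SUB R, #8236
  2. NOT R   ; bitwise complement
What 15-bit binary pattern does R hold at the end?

Start: R = 13389 = 011010001001101.
R = 13389 − 8236 = 5153 = 001010000100001
R = NOT 001010000100001 = 110101111011110 = -5154

110101111011110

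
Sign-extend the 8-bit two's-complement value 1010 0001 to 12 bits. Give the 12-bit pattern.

111110100001

MSB of 10100001 is 1; replicate it into the new high bits.
1111|10100001 → 111110100001 (still -95).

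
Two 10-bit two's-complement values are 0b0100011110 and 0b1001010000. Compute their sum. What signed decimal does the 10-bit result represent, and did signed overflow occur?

0b0100011110 → 0100011110 = 286 (signed)
0b1001010000 → 1001010000 = -432 (signed)
  0100011110
+ 1001010000
= 1101101110
Result 1101101110: MSB = 1 → 878 − 1024 = -146.
Addends have opposite signs, so signed overflow cannot occur.

-146; no overflow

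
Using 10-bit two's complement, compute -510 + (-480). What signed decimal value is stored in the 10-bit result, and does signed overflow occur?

34; overflow

-510 → 1000000010
-480 → 1000100000
  1000000010
+ 1000100000
= 0000100010  (discard carry-out 1)
Result 0000100010: MSB = 0 → value 34.
Both addends are negative but the stored result is non-negative: signed overflow. The true value -510 + (-480) = -990 lies outside [-512, 511].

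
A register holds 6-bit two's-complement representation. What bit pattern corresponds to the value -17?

101111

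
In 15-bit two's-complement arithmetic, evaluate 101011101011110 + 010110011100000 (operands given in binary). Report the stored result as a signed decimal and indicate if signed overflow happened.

101011101011110 = -10402 (signed)
010110011100000 = 11488 (signed)
  101011101011110
+ 010110011100000
= 000010000111110  (discard carry-out 1)
Result 000010000111110: MSB = 0 → value 1086.
Addends have opposite signs, so signed overflow cannot occur.

1086; no overflow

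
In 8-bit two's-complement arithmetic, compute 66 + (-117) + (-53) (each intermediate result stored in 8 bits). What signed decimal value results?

-104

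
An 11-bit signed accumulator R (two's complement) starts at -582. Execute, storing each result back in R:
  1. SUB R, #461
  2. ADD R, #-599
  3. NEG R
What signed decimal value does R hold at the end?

Start: R = -582 = 10110111010.
R = -582 − 461 = -1043; wraps to 1005 = 01111101101
R = 1005 + (-599) = 406 = 00110010110
R = −(406) = -406 = 11001101010

-406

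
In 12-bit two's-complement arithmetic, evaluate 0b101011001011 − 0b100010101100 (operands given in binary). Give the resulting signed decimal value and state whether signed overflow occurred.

543; no overflow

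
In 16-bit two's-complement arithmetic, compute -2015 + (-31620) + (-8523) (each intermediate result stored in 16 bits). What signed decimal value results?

-2015 + (-31620) = -33635 → wraps to 31901 (0111110010011101)
31901 + (-8523) = 23378 (0101101101010010)

23378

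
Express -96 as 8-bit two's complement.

10100000

|-96| = 96 = 01100000 in 8 bits.
Invert the bits: 10011111. Add 1: 10100000.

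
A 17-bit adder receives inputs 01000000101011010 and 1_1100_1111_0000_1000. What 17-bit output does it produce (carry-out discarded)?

00101000001100010

  01000000101011010
+ 11100111100001000
= 00101000001100010  (discard carry-out 1)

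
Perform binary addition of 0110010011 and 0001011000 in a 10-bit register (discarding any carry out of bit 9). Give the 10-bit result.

0111101011

  0110010011
+ 0001011000
= 0111101011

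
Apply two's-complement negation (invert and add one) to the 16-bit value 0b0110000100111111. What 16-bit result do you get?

Invert: 1001111011000000. Add 1: 1001111011000001.

1001111011000001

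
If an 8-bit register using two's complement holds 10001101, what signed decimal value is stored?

-115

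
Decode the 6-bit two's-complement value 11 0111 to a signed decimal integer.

-9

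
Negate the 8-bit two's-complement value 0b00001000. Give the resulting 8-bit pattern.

Invert: 11110111. Add 1: 11111000.
Check: 00001000 = 8, 11111000 = -8.

11111000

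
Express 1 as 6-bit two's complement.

000001

1 is non-negative, so write it directly in 6 bits: 000001.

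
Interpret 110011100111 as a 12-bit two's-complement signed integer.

MSB is 1, so the value is negative.
Invert: 001100011000. Add 1: 001100011001 = 793. So the value is −793.

-793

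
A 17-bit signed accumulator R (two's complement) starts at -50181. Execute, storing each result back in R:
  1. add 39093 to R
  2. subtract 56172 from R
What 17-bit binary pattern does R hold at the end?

01111100101000100

Start: R = -50181 = 10011101111111011.
R = -50181 + 39093 = -11088 = 11101010010110000
R = -11088 − 56172 = -67260; wraps to 63812 = 01111100101000100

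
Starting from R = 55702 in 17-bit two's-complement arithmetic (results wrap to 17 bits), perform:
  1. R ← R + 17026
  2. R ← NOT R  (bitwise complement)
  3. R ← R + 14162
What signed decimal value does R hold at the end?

Start: R = 55702 = 01101100110010110.
R = 55702 + 17026 = 72728; wraps to -58344 = 10001110000011000
R = NOT 10001110000011000 = 01110001111100111 = 58343
R = 58343 + 14162 = 72505; wraps to -58567 = 10001101100111001

-58567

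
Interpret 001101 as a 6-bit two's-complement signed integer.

MSB is 0, so the value is non-negative: 001101 = 13.

13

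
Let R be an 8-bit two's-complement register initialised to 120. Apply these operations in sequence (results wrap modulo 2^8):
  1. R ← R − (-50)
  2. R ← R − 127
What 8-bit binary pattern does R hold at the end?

Start: R = 120 = 01111000.
R = 120 − (-50) = 170; wraps to -86 = 10101010
R = -86 − 127 = -213; wraps to 43 = 00101011

00101011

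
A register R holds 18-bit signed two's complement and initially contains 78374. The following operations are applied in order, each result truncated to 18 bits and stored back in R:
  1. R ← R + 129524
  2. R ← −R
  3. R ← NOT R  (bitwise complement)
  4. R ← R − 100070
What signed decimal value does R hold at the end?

107827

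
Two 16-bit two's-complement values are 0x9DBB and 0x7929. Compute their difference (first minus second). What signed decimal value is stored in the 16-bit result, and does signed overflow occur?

0x9DBB = 1001110110111011 = -25157 (signed)
0x7929 = 0111100100101001 = 31017 (signed)
Subtract via negate-and-add: invert 0111100100101001 + 1 = 1000011011010111 (i.e. -31017).
  1001110110111011
+ 1000011011010111
= 0010010010010010  (discard carry-out 1)
Result 0010010010010010: MSB = 0 → value 9362.
Both addends (after negating the subtrahend) are negative but the stored result is non-negative: signed overflow. The true value -25157 − 31017 = -56174 lies outside [-32768, 32767].

9362; overflow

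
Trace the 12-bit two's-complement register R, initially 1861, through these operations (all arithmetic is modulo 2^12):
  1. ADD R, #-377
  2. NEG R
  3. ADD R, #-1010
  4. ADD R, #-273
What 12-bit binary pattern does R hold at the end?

010100110001

Start: R = 1861 = 011101000101.
R = 1861 + (-377) = 1484 = 010111001100
R = −(1484) = -1484 = 101000110100
R = -1484 + (-1010) = -2494; wraps to 1602 = 011001000010
R = 1602 + (-273) = 1329 = 010100110001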